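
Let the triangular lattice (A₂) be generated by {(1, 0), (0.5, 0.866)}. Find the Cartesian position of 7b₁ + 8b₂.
(11, 6.928)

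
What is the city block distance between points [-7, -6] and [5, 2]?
20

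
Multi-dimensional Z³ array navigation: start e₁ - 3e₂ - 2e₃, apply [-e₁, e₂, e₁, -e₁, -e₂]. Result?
(0, -3, -2)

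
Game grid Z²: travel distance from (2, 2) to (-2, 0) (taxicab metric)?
6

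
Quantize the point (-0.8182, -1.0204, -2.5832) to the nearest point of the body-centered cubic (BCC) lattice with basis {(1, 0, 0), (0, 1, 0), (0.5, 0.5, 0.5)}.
(-1, -1, -3)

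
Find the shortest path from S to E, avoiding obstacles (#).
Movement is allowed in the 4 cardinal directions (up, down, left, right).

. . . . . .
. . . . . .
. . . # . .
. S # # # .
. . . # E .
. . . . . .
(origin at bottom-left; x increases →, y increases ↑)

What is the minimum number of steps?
6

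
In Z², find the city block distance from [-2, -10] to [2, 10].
24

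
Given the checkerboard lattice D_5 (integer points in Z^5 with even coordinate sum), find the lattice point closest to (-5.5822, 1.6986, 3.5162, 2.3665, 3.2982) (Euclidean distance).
(-6, 2, 3, 2, 3)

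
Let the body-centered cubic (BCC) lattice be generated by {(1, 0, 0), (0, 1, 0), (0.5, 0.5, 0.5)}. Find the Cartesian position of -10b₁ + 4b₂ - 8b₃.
(-14, 0, -4)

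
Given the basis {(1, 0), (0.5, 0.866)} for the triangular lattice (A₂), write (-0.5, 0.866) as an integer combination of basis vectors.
-b₁ + b₂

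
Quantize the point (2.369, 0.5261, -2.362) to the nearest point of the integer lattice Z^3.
(2, 1, -2)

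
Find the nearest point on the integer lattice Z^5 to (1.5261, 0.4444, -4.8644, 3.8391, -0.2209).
(2, 0, -5, 4, 0)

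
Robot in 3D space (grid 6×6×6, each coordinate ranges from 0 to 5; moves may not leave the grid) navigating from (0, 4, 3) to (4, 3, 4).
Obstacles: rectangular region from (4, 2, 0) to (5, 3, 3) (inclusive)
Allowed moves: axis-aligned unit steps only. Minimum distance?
6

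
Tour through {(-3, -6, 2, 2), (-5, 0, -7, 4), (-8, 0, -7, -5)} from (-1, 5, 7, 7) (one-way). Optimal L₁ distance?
54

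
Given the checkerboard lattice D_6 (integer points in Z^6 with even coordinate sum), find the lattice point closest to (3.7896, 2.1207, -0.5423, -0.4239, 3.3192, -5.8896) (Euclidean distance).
(4, 2, -1, 0, 3, -6)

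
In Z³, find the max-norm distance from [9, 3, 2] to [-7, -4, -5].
16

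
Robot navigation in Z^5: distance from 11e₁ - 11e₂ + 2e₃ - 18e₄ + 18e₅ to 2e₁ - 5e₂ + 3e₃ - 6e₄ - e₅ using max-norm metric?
19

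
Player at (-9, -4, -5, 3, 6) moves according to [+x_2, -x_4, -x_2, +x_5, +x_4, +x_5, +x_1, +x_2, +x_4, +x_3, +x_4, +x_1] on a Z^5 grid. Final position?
(-7, -3, -4, 5, 8)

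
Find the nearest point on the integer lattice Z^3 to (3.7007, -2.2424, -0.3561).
(4, -2, 0)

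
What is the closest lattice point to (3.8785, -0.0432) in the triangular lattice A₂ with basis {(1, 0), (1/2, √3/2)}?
(4, 0)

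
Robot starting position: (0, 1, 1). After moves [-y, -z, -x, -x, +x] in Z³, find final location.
(-1, 0, 0)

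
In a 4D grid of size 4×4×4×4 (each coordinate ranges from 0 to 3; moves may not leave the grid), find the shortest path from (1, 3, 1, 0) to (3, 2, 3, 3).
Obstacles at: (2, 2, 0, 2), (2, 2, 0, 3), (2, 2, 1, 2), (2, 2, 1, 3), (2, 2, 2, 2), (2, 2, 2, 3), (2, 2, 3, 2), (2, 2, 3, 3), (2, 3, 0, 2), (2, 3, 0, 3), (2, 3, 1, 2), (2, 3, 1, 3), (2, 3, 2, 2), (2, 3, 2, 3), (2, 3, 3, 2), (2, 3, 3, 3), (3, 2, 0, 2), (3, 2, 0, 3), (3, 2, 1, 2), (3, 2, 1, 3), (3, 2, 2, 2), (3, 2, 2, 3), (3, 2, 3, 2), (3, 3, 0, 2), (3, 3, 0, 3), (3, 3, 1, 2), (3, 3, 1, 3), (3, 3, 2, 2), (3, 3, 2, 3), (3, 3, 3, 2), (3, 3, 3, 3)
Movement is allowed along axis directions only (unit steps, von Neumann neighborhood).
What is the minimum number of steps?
10
(one shortest path: (1, 3, 1, 0) → (2, 3, 1, 0) → (3, 3, 1, 0) → (3, 2, 1, 0) → (3, 1, 1, 0) → (3, 1, 2, 0) → (3, 1, 3, 0) → (3, 1, 3, 1) → (3, 1, 3, 2) → (3, 1, 3, 3) → (3, 2, 3, 3))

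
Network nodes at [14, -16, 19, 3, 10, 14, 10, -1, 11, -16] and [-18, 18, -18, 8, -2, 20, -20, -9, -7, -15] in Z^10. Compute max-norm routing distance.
37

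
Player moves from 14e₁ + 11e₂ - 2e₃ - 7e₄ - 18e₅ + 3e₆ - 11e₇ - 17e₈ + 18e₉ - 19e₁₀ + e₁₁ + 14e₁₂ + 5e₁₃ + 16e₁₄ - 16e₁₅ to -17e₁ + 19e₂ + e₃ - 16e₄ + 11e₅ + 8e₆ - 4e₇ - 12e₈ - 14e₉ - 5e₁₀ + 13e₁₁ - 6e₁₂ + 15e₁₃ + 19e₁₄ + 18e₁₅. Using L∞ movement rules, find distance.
34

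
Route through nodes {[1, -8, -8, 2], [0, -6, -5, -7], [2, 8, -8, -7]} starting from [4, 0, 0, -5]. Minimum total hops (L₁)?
54
(one optimal route: (4, 0, 0, -5) → (2, 8, -8, -7) → (0, -6, -5, -7) → (1, -8, -8, 2))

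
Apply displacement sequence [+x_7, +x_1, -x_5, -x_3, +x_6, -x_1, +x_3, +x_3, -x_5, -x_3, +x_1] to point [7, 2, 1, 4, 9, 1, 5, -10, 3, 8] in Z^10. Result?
(8, 2, 1, 4, 7, 2, 6, -10, 3, 8)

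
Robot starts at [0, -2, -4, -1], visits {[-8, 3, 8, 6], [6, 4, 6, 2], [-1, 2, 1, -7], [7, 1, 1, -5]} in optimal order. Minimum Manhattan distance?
64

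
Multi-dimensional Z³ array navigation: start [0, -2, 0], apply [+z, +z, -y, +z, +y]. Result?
(0, -2, 3)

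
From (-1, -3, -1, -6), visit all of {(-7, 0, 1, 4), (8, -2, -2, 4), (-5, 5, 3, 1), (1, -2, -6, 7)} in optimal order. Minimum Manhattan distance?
67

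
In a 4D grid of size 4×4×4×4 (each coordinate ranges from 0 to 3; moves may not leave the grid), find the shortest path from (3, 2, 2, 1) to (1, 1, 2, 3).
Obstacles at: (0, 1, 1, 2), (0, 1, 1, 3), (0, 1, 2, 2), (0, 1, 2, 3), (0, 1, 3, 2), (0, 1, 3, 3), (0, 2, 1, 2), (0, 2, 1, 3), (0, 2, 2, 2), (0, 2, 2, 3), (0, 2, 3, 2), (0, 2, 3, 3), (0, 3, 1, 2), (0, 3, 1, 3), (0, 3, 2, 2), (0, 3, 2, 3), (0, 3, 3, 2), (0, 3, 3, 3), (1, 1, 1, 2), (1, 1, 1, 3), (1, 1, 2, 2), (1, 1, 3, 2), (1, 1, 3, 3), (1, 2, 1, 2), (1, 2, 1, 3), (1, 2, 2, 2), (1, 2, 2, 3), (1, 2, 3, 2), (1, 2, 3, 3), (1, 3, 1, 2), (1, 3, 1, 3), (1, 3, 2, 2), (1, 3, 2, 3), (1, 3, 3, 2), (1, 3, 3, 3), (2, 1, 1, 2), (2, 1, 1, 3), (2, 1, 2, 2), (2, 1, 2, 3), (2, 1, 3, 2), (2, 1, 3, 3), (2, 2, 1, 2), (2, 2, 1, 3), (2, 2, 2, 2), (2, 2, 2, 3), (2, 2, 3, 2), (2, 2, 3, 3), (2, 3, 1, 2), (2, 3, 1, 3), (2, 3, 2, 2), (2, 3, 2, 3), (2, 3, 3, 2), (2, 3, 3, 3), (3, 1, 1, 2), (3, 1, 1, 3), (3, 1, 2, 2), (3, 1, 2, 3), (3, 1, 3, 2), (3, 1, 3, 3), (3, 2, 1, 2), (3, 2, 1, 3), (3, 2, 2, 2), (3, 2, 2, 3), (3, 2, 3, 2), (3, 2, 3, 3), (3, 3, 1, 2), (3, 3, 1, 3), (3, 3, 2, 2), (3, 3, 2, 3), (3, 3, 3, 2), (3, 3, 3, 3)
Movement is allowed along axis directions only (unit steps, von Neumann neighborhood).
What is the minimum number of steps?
7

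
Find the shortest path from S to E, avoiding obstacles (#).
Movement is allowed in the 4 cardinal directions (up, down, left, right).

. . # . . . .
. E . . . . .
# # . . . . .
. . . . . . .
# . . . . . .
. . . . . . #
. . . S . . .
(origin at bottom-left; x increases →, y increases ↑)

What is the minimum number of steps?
7
(one shortest path: (3, 0) → (2, 0) → (2, 1) → (2, 2) → (2, 3) → (2, 4) → (2, 5) → (1, 5))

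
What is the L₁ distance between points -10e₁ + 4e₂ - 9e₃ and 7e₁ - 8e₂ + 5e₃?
43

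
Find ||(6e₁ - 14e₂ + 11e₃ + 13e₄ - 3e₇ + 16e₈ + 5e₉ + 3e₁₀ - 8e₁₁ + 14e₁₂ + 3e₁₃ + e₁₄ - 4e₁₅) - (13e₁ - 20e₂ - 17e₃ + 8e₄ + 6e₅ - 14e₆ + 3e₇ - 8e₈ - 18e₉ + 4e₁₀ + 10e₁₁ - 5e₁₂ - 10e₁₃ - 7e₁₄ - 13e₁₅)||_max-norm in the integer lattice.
28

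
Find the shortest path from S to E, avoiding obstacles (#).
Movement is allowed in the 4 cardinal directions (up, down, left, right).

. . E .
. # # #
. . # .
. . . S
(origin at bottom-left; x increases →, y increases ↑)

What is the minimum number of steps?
8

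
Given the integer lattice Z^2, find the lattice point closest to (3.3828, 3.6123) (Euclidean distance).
(3, 4)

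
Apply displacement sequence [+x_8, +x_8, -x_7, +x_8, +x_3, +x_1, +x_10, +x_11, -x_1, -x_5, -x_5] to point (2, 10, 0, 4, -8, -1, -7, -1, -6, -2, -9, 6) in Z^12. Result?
(2, 10, 1, 4, -10, -1, -8, 2, -6, -1, -8, 6)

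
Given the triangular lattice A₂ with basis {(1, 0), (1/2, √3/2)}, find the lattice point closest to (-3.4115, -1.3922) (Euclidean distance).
(-3.5, -0.866)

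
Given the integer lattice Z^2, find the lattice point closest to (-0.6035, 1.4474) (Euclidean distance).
(-1, 1)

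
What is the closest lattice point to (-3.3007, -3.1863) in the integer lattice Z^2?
(-3, -3)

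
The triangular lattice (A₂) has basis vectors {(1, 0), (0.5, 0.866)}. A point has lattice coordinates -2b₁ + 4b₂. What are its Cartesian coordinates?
(0, 3.464)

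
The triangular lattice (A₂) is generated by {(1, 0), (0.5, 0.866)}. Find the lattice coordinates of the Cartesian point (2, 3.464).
4b₂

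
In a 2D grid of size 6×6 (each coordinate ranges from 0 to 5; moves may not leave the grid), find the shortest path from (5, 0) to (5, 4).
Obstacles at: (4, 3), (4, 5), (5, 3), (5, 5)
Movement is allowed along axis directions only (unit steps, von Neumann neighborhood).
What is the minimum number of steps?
8
(one shortest path: (5, 0) → (4, 0) → (3, 0) → (3, 1) → (3, 2) → (3, 3) → (3, 4) → (4, 4) → (5, 4))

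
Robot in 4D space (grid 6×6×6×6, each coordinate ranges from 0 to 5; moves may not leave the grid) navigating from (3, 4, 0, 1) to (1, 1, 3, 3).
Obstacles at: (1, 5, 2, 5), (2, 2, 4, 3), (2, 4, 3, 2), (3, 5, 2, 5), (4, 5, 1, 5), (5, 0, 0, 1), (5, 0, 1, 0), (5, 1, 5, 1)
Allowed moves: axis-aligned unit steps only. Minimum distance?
10
(one shortest path: (3, 4, 0, 1) → (2, 4, 0, 1) → (1, 4, 0, 1) → (1, 3, 0, 1) → (1, 2, 0, 1) → (1, 1, 0, 1) → (1, 1, 1, 1) → (1, 1, 2, 1) → (1, 1, 3, 1) → (1, 1, 3, 2) → (1, 1, 3, 3))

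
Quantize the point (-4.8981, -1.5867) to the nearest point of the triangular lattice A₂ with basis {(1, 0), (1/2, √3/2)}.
(-5, -1.732)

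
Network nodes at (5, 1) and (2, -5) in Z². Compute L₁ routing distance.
9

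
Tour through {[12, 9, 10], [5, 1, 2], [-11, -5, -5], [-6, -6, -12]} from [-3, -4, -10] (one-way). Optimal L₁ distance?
72
(one optimal route: (-3, -4, -10) → (-6, -6, -12) → (-11, -5, -5) → (5, 1, 2) → (12, 9, 10))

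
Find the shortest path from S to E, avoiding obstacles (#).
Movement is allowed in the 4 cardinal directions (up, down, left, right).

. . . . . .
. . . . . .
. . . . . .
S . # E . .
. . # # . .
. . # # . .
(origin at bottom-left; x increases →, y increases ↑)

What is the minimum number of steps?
5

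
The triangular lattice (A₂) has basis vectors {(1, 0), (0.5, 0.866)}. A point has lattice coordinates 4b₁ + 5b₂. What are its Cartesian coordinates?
(6.5, 4.33)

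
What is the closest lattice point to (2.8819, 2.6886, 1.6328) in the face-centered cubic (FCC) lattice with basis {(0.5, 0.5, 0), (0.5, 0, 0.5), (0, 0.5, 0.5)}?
(3, 2.5, 1.5)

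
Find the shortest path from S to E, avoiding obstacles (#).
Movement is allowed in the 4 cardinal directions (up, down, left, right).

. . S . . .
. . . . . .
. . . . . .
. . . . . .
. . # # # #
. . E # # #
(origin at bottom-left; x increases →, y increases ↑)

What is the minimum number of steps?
7
(one shortest path: (2, 5) → (1, 5) → (1, 4) → (1, 3) → (1, 2) → (1, 1) → (1, 0) → (2, 0))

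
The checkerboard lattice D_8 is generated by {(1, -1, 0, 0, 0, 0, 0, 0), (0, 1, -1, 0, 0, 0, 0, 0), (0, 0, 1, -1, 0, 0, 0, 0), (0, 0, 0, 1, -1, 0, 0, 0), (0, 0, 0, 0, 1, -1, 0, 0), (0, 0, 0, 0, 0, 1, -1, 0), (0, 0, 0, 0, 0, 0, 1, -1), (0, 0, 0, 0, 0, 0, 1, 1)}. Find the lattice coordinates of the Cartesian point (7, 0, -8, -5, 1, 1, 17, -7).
7b₁ + 7b₂ - b₃ - 6b₄ - 5b₅ - 4b₆ + 10b₇ + 3b₈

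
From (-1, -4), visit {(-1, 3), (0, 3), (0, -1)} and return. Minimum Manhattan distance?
16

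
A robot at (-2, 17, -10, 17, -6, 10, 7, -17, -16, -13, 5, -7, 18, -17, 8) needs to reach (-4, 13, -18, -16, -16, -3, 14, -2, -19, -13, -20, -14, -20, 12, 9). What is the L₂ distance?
68.4471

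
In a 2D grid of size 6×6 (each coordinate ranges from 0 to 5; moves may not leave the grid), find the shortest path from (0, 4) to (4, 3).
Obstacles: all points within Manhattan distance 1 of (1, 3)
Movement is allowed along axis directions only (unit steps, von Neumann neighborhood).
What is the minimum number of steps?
7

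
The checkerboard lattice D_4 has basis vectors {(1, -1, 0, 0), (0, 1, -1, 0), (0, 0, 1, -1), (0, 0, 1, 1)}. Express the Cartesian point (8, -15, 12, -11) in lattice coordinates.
8b₁ - 7b₂ + 8b₃ - 3b₄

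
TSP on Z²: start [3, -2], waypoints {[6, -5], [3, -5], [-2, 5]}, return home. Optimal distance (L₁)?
36
(one optimal route: (3, -2) → (6, -5) → (3, -5) → (-2, 5) → (3, -2))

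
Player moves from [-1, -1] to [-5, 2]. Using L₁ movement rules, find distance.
7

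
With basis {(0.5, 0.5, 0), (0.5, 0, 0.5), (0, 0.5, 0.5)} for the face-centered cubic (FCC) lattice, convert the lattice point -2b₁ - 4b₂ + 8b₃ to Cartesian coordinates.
(-3, 3, 2)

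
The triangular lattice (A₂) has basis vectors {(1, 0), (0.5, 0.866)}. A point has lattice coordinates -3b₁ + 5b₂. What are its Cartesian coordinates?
(-0.5, 4.33)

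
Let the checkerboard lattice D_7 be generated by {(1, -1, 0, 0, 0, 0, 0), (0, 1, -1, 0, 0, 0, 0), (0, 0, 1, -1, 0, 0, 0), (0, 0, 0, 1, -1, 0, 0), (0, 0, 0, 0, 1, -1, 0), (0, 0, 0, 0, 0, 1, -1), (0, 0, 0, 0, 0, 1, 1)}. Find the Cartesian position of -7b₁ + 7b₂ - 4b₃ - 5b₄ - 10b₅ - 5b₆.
(-7, 14, -11, -1, -5, 5, 5)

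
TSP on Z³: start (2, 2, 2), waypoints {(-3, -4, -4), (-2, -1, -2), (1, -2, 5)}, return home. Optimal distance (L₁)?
40
(one optimal route: (2, 2, 2) → (-2, -1, -2) → (-3, -4, -4) → (1, -2, 5) → (2, 2, 2))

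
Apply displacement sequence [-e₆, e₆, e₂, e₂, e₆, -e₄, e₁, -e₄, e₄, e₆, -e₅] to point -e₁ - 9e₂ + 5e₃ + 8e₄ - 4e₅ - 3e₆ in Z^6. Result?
(0, -7, 5, 7, -5, -1)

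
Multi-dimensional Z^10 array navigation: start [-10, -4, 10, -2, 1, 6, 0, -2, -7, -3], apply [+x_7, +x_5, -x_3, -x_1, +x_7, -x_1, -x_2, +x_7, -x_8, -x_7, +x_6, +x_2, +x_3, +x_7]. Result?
(-12, -4, 10, -2, 2, 7, 3, -3, -7, -3)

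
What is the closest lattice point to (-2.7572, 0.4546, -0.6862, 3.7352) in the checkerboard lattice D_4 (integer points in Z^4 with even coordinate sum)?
(-3, 0, -1, 4)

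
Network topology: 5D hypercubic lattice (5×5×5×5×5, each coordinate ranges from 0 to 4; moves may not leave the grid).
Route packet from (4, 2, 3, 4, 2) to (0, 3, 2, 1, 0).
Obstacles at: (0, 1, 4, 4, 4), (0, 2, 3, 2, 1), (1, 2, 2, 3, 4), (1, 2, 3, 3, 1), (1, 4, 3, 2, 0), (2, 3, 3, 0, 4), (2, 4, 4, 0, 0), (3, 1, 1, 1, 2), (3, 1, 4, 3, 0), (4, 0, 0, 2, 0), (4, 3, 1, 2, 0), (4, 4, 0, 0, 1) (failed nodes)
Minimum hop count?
11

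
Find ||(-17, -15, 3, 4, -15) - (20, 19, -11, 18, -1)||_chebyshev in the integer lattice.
37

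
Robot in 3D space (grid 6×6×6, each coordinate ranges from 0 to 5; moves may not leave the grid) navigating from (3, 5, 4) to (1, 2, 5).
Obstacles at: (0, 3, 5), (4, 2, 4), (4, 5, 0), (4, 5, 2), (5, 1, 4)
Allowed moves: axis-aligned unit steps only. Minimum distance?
6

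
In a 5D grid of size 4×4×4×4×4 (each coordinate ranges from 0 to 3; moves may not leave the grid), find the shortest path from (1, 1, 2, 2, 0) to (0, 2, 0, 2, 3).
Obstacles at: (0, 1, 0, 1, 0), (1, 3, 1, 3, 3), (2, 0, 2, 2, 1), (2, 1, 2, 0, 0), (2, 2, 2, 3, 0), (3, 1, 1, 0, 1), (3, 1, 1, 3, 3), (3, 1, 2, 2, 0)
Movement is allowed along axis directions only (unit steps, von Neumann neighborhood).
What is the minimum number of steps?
7
(one shortest path: (1, 1, 2, 2, 0) → (0, 1, 2, 2, 0) → (0, 2, 2, 2, 0) → (0, 2, 1, 2, 0) → (0, 2, 0, 2, 0) → (0, 2, 0, 2, 1) → (0, 2, 0, 2, 2) → (0, 2, 0, 2, 3))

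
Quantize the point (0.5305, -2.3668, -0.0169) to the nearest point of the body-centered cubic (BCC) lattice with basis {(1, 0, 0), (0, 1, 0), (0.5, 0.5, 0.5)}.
(0.5, -2.5, -0.5)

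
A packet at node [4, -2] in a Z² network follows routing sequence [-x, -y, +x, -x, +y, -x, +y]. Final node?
(2, -1)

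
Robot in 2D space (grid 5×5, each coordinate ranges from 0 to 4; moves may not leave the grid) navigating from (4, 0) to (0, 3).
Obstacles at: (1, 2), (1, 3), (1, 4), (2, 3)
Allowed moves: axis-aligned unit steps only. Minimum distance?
7
(one shortest path: (4, 0) → (3, 0) → (2, 0) → (1, 0) → (0, 0) → (0, 1) → (0, 2) → (0, 3))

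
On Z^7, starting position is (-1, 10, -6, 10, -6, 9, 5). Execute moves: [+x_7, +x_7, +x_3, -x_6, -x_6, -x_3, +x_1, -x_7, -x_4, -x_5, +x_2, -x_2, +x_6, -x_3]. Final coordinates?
(0, 10, -7, 9, -7, 8, 6)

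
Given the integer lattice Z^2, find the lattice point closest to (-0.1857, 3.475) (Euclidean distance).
(0, 3)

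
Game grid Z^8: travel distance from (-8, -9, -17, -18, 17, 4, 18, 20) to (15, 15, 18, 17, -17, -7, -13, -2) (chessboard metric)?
35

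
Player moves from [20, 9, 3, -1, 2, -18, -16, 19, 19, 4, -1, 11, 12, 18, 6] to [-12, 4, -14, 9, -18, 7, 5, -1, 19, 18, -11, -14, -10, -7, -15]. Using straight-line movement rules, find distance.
75.9934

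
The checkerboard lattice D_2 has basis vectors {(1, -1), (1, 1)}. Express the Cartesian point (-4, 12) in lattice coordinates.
-8b₁ + 4b₂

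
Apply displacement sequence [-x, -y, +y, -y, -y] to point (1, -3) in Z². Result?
(0, -5)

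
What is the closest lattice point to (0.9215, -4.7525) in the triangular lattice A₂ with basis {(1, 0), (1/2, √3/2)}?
(1, -5.196)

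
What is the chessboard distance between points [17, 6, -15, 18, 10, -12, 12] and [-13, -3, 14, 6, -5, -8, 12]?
30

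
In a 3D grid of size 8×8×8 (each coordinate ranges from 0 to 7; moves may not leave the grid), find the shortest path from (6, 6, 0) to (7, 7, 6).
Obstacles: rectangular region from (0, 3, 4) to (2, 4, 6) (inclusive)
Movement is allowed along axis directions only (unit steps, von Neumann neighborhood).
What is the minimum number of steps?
8
(one shortest path: (6, 6, 0) → (7, 6, 0) → (7, 7, 0) → (7, 7, 1) → (7, 7, 2) → (7, 7, 3) → (7, 7, 4) → (7, 7, 5) → (7, 7, 6))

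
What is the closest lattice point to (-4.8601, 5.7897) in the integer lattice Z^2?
(-5, 6)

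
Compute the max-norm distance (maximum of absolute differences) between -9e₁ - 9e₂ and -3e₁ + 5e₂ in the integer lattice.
14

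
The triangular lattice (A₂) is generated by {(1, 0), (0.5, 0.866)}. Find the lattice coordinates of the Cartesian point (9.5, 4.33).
7b₁ + 5b₂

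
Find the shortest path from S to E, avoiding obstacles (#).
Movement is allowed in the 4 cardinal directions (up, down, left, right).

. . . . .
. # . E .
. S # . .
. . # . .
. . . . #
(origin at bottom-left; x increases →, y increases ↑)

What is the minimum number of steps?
7
(one shortest path: (1, 2) → (0, 2) → (0, 3) → (0, 4) → (1, 4) → (2, 4) → (3, 4) → (3, 3))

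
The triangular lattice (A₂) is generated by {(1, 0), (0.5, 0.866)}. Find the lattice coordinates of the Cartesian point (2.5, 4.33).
5b₂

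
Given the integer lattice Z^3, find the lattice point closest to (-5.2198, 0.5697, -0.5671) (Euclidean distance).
(-5, 1, -1)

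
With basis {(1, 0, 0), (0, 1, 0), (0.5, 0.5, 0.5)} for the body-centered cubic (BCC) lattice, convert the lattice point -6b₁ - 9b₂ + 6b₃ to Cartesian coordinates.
(-3, -6, 3)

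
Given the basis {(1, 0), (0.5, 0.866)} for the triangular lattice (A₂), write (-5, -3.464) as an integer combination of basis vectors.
-3b₁ - 4b₂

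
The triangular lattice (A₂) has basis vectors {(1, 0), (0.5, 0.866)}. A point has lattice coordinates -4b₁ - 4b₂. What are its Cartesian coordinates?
(-6, -3.464)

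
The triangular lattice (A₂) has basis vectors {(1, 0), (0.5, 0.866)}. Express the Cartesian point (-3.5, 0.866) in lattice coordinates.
-4b₁ + b₂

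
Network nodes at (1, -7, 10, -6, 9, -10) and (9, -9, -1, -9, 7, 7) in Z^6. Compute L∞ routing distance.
17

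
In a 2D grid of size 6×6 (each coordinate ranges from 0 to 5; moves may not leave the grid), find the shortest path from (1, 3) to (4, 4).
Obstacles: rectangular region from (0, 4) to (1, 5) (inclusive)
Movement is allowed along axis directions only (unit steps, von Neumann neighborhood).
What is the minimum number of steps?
4
(one shortest path: (1, 3) → (2, 3) → (3, 3) → (4, 3) → (4, 4))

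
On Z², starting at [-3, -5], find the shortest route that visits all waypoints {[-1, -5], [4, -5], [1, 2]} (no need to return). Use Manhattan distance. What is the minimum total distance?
17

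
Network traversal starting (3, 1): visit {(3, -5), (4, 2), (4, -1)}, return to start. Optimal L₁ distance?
16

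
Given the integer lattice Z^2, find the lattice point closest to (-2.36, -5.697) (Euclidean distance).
(-2, -6)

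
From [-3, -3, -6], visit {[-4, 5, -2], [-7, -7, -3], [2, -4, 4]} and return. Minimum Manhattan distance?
64
(one optimal route: (-3, -3, -6) → (-4, 5, -2) → (-7, -7, -3) → (2, -4, 4) → (-3, -3, -6))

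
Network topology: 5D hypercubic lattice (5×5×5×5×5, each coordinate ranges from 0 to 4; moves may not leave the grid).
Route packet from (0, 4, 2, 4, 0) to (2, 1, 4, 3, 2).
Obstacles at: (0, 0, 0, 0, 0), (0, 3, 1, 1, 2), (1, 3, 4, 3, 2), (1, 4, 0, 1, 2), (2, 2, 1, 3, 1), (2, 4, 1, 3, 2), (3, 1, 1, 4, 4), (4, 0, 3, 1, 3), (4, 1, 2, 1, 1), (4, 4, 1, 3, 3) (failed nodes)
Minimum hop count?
10
(one shortest path: (0, 4, 2, 4, 0) → (1, 4, 2, 4, 0) → (2, 4, 2, 4, 0) → (2, 3, 2, 4, 0) → (2, 2, 2, 4, 0) → (2, 1, 2, 4, 0) → (2, 1, 3, 4, 0) → (2, 1, 4, 4, 0) → (2, 1, 4, 3, 0) → (2, 1, 4, 3, 1) → (2, 1, 4, 3, 2))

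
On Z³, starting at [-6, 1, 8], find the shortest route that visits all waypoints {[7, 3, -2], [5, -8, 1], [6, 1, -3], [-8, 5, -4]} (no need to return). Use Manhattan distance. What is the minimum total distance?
55
(one optimal route: (-6, 1, 8) → (-8, 5, -4) → (7, 3, -2) → (6, 1, -3) → (5, -8, 1))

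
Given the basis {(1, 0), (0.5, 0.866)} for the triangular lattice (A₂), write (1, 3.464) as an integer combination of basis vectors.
-b₁ + 4b₂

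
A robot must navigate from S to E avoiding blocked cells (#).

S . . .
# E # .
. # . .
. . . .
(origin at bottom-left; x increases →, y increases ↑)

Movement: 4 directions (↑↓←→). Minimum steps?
2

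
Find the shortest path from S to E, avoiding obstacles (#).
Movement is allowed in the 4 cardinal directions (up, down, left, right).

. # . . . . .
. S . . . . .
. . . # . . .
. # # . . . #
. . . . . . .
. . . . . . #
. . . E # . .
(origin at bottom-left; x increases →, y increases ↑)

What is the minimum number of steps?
9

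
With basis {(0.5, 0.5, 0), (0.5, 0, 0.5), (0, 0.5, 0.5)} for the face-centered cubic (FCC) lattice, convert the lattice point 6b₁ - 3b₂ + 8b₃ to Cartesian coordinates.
(1.5, 7, 2.5)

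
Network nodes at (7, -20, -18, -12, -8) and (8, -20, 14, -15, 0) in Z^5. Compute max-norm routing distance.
32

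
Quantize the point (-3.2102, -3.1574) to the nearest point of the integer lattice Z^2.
(-3, -3)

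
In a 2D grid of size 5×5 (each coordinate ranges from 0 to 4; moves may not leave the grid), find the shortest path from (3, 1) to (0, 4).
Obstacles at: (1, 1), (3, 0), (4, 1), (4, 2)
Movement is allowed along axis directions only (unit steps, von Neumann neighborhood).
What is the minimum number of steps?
6
(one shortest path: (3, 1) → (2, 1) → (2, 2) → (1, 2) → (0, 2) → (0, 3) → (0, 4))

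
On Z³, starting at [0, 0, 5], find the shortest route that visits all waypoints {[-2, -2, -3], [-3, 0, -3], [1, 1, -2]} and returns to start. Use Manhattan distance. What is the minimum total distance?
30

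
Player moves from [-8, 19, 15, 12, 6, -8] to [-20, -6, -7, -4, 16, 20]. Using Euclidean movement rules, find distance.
48.9183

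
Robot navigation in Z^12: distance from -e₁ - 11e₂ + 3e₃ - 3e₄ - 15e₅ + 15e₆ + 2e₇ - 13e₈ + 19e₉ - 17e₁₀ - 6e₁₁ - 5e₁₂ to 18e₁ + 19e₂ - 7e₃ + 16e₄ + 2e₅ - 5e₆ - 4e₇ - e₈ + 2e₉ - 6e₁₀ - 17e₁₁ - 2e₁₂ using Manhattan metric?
175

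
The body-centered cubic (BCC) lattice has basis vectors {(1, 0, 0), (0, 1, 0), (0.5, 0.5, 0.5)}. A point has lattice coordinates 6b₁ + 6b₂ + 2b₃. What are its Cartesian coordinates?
(7, 7, 1)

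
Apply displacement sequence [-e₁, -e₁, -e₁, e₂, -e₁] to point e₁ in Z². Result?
(-3, 1)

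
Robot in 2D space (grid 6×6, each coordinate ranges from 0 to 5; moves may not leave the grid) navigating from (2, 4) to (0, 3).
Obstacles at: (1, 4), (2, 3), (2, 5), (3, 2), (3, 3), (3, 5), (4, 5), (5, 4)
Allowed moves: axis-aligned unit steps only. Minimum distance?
11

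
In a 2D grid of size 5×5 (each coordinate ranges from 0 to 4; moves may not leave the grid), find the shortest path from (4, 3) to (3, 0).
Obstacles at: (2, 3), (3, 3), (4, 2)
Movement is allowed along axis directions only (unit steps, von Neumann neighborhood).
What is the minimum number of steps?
10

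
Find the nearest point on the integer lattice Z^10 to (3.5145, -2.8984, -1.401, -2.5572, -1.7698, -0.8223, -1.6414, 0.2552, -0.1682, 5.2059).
(4, -3, -1, -3, -2, -1, -2, 0, 0, 5)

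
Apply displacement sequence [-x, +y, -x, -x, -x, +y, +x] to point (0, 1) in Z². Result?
(-3, 3)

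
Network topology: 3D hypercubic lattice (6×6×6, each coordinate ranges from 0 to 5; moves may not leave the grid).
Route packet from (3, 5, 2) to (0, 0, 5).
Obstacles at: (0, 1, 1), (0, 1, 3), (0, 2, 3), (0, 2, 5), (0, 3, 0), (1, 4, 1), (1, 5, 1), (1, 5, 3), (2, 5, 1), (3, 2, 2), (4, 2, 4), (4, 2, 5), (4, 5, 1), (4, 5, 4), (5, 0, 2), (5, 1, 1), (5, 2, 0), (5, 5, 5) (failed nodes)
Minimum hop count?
11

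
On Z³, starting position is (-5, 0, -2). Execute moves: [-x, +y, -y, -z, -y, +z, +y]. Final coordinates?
(-6, 0, -2)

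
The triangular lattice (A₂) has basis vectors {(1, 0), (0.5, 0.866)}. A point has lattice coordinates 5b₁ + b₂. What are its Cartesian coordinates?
(5.5, 0.866)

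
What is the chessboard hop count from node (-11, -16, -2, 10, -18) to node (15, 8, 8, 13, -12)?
26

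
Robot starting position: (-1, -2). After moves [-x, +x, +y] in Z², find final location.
(-1, -1)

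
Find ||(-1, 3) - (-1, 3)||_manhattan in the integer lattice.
0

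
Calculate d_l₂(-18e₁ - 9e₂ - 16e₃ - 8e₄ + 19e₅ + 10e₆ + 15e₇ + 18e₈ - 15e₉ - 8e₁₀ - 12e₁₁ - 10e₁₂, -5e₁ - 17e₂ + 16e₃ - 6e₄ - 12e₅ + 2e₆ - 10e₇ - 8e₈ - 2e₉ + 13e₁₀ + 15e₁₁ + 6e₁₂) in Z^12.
71.9861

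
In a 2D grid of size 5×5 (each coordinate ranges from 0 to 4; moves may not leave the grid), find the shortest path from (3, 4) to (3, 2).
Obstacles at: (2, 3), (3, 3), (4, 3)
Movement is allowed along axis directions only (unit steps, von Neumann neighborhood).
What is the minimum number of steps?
6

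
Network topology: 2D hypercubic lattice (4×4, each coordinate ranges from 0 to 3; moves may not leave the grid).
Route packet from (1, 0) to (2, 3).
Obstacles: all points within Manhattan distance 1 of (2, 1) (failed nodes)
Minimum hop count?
6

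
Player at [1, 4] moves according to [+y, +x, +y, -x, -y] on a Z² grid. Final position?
(1, 5)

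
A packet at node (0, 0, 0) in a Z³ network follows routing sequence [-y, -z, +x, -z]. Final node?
(1, -1, -2)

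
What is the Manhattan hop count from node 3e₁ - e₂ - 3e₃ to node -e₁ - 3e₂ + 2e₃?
11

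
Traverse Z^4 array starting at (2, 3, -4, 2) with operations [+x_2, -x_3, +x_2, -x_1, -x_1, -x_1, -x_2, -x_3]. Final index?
(-1, 4, -6, 2)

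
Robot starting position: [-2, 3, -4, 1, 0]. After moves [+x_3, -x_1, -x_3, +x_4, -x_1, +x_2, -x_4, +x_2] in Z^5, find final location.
(-4, 5, -4, 1, 0)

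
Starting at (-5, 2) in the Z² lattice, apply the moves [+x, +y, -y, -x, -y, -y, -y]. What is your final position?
(-5, -1)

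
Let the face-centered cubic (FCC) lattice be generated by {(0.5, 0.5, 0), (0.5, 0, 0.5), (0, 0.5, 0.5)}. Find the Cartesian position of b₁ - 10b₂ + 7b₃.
(-4.5, 4, -1.5)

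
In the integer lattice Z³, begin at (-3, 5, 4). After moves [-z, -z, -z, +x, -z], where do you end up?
(-2, 5, 0)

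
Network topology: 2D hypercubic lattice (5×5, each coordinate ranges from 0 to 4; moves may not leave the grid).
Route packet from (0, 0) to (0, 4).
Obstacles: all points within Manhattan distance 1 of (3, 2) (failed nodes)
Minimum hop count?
4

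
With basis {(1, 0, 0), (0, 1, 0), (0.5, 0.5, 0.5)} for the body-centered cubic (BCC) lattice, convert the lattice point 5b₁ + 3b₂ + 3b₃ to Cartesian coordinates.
(6.5, 4.5, 1.5)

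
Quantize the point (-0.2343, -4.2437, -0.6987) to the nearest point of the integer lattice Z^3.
(0, -4, -1)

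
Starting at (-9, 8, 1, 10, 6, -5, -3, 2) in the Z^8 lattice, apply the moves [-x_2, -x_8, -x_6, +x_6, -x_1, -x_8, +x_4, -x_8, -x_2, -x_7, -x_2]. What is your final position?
(-10, 5, 1, 11, 6, -5, -4, -1)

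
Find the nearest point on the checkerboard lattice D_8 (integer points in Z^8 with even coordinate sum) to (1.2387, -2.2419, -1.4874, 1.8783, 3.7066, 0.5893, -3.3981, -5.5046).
(1, -2, -1, 2, 4, 1, -3, -6)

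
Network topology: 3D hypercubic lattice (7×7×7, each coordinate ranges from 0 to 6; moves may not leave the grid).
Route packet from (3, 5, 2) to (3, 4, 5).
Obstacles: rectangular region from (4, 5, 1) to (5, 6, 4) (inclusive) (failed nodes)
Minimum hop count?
4
(one shortest path: (3, 5, 2) → (3, 4, 2) → (3, 4, 3) → (3, 4, 4) → (3, 4, 5))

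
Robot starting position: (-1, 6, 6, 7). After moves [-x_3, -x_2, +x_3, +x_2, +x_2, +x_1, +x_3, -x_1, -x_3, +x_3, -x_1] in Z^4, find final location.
(-2, 7, 7, 7)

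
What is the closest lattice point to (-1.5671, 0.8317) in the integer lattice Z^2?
(-2, 1)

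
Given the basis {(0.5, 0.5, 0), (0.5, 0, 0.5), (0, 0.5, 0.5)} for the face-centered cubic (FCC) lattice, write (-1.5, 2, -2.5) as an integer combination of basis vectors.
3b₁ - 6b₂ + b₃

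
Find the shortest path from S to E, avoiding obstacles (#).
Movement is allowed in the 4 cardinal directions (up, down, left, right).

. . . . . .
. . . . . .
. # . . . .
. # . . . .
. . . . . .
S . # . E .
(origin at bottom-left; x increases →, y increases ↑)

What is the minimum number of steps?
6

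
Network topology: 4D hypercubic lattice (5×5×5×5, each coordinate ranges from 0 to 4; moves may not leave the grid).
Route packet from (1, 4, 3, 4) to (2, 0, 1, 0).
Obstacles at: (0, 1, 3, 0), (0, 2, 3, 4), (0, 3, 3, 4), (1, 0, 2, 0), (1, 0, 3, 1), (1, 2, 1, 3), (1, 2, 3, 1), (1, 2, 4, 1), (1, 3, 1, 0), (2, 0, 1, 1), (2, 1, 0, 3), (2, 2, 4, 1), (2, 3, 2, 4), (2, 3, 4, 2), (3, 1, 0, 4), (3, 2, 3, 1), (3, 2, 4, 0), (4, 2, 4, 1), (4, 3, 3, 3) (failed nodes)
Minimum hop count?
11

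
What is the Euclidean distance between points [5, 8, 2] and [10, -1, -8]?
14.3527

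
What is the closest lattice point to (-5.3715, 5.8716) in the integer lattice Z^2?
(-5, 6)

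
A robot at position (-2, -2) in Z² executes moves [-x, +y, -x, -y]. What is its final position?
(-4, -2)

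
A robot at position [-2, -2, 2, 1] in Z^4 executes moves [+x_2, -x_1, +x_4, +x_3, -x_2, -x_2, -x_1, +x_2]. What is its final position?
(-4, -2, 3, 2)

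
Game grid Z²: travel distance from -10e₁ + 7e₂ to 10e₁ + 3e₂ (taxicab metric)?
24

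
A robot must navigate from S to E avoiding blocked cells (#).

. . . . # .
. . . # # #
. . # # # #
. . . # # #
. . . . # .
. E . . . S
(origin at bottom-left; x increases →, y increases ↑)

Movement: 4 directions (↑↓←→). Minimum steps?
4
(one shortest path: (5, 0) → (4, 0) → (3, 0) → (2, 0) → (1, 0))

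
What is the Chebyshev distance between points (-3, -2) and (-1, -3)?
2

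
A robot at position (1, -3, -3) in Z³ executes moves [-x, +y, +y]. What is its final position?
(0, -1, -3)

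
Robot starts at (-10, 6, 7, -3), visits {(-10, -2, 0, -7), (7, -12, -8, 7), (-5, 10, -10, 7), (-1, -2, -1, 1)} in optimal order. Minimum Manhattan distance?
104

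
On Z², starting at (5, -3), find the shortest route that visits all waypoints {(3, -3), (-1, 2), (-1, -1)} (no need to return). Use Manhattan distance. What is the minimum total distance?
11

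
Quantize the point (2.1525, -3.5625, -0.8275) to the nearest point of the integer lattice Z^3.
(2, -4, -1)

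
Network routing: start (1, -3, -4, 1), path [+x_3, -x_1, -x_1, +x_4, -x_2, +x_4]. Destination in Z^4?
(-1, -4, -3, 3)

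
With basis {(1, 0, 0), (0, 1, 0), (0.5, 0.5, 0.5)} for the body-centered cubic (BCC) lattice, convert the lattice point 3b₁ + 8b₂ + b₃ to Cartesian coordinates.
(3.5, 8.5, 0.5)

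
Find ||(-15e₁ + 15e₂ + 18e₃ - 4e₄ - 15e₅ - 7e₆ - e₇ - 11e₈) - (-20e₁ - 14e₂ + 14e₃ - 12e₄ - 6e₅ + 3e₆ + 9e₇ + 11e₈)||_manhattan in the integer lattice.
97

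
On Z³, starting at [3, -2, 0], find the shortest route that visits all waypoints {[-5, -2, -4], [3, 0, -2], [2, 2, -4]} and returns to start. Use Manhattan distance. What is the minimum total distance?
32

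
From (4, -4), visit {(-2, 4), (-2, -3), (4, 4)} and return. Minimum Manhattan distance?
28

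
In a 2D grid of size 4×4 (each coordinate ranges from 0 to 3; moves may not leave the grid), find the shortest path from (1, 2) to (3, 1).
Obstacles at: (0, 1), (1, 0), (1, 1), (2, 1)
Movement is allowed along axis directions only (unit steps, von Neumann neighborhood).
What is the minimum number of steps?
3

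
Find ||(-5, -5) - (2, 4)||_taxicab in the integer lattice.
16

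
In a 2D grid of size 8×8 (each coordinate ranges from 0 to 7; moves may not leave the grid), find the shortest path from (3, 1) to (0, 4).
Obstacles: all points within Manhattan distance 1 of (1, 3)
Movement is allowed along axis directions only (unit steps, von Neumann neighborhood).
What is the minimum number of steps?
8
(one shortest path: (3, 1) → (3, 2) → (3, 3) → (3, 4) → (2, 4) → (2, 5) → (1, 5) → (0, 5) → (0, 4))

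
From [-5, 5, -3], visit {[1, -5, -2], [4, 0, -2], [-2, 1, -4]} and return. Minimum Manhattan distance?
42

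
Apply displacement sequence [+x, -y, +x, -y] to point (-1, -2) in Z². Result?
(1, -4)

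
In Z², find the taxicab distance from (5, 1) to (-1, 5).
10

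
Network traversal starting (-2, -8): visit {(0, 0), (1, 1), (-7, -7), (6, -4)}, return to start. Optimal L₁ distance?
44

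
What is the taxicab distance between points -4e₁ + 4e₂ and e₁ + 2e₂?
7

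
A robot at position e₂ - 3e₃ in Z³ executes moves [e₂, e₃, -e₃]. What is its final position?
(0, 2, -3)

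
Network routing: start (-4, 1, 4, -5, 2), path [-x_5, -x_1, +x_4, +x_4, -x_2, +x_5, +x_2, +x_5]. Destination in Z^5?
(-5, 1, 4, -3, 3)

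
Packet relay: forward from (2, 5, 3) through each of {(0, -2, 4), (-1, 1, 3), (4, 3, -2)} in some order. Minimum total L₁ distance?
26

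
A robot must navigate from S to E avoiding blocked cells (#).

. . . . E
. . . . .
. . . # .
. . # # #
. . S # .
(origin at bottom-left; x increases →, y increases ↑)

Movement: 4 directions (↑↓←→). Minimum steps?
8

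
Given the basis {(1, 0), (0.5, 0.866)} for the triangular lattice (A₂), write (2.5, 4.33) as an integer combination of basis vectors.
5b₂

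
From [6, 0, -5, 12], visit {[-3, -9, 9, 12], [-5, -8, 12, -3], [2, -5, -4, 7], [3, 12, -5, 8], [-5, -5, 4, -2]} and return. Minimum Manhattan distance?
128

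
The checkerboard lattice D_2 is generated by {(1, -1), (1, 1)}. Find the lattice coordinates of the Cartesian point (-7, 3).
-5b₁ - 2b₂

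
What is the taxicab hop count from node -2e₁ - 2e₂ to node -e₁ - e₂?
2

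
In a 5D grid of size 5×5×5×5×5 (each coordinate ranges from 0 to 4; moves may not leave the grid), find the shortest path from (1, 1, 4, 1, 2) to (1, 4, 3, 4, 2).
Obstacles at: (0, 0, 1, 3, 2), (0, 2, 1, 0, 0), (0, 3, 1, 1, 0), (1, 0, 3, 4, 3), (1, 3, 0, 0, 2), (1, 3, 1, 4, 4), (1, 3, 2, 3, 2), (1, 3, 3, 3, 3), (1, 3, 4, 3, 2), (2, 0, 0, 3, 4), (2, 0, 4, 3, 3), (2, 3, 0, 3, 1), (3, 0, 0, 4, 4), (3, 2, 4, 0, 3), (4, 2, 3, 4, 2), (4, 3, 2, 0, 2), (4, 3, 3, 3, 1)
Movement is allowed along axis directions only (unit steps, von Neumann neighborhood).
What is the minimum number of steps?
7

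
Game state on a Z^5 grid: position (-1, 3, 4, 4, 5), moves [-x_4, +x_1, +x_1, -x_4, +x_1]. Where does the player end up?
(2, 3, 4, 2, 5)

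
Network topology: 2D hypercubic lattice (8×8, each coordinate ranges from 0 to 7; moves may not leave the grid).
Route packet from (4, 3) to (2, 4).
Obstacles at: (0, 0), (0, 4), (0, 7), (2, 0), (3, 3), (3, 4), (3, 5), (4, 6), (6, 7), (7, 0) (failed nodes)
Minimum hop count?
5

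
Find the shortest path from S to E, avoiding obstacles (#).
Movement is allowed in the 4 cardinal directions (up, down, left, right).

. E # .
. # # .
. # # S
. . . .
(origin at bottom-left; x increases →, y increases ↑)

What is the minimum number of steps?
8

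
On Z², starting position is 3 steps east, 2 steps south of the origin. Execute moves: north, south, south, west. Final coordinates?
(2, -3)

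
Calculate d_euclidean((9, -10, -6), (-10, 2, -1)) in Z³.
23.0217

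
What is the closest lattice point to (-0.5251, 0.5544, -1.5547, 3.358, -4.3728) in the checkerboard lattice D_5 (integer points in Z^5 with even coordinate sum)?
(0, 1, -2, 3, -4)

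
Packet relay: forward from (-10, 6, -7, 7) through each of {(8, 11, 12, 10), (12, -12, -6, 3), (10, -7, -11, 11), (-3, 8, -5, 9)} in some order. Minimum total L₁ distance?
109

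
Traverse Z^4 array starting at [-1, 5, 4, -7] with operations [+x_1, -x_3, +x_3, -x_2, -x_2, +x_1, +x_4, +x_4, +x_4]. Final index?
(1, 3, 4, -4)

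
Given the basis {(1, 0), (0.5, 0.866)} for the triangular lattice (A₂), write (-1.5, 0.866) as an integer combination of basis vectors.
-2b₁ + b₂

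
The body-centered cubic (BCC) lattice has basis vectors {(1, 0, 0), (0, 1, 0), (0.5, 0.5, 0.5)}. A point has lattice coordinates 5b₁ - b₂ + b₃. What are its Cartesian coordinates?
(5.5, -0.5, 0.5)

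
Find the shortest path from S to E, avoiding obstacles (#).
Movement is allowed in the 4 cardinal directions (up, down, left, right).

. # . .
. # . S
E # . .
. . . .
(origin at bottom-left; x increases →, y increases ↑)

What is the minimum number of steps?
6
(one shortest path: (3, 2) → (2, 2) → (2, 1) → (2, 0) → (1, 0) → (0, 0) → (0, 1))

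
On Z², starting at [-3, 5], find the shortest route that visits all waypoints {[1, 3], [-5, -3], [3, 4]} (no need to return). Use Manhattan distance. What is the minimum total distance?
22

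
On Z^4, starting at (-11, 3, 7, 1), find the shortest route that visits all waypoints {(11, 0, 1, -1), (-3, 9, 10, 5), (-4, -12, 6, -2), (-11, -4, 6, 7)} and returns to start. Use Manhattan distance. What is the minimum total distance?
130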